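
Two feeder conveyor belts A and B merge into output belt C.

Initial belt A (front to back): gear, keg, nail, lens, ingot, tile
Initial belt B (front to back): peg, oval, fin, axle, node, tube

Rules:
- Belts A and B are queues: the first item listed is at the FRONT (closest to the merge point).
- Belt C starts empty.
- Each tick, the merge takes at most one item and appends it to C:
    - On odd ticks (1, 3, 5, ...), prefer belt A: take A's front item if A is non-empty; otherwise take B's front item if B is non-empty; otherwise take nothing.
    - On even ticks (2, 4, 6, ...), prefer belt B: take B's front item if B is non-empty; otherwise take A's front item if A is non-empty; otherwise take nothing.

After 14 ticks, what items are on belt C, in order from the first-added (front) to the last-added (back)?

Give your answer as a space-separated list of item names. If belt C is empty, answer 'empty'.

Tick 1: prefer A, take gear from A; A=[keg,nail,lens,ingot,tile] B=[peg,oval,fin,axle,node,tube] C=[gear]
Tick 2: prefer B, take peg from B; A=[keg,nail,lens,ingot,tile] B=[oval,fin,axle,node,tube] C=[gear,peg]
Tick 3: prefer A, take keg from A; A=[nail,lens,ingot,tile] B=[oval,fin,axle,node,tube] C=[gear,peg,keg]
Tick 4: prefer B, take oval from B; A=[nail,lens,ingot,tile] B=[fin,axle,node,tube] C=[gear,peg,keg,oval]
Tick 5: prefer A, take nail from A; A=[lens,ingot,tile] B=[fin,axle,node,tube] C=[gear,peg,keg,oval,nail]
Tick 6: prefer B, take fin from B; A=[lens,ingot,tile] B=[axle,node,tube] C=[gear,peg,keg,oval,nail,fin]
Tick 7: prefer A, take lens from A; A=[ingot,tile] B=[axle,node,tube] C=[gear,peg,keg,oval,nail,fin,lens]
Tick 8: prefer B, take axle from B; A=[ingot,tile] B=[node,tube] C=[gear,peg,keg,oval,nail,fin,lens,axle]
Tick 9: prefer A, take ingot from A; A=[tile] B=[node,tube] C=[gear,peg,keg,oval,nail,fin,lens,axle,ingot]
Tick 10: prefer B, take node from B; A=[tile] B=[tube] C=[gear,peg,keg,oval,nail,fin,lens,axle,ingot,node]
Tick 11: prefer A, take tile from A; A=[-] B=[tube] C=[gear,peg,keg,oval,nail,fin,lens,axle,ingot,node,tile]
Tick 12: prefer B, take tube from B; A=[-] B=[-] C=[gear,peg,keg,oval,nail,fin,lens,axle,ingot,node,tile,tube]
Tick 13: prefer A, both empty, nothing taken; A=[-] B=[-] C=[gear,peg,keg,oval,nail,fin,lens,axle,ingot,node,tile,tube]
Tick 14: prefer B, both empty, nothing taken; A=[-] B=[-] C=[gear,peg,keg,oval,nail,fin,lens,axle,ingot,node,tile,tube]

Answer: gear peg keg oval nail fin lens axle ingot node tile tube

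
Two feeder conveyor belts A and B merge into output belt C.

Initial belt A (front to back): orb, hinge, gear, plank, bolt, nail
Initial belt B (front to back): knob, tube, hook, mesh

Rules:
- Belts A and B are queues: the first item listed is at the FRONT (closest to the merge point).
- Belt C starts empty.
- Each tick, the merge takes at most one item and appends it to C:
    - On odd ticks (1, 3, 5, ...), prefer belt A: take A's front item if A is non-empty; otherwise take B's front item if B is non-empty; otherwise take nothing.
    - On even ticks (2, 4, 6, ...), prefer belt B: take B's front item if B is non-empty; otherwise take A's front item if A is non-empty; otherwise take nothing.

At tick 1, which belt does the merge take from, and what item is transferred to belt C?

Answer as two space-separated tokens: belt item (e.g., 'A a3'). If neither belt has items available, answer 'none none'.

Answer: A orb

Derivation:
Tick 1: prefer A, take orb from A; A=[hinge,gear,plank,bolt,nail] B=[knob,tube,hook,mesh] C=[orb]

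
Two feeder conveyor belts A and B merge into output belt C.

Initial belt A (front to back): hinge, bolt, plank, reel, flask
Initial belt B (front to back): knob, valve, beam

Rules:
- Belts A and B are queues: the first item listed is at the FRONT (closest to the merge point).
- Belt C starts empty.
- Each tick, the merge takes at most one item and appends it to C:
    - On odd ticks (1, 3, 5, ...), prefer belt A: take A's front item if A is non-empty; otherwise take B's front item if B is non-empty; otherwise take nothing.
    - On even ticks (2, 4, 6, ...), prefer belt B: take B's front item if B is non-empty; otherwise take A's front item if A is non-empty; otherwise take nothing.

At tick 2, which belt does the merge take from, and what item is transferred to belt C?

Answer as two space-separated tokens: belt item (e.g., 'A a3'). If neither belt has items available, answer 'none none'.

Tick 1: prefer A, take hinge from A; A=[bolt,plank,reel,flask] B=[knob,valve,beam] C=[hinge]
Tick 2: prefer B, take knob from B; A=[bolt,plank,reel,flask] B=[valve,beam] C=[hinge,knob]

Answer: B knob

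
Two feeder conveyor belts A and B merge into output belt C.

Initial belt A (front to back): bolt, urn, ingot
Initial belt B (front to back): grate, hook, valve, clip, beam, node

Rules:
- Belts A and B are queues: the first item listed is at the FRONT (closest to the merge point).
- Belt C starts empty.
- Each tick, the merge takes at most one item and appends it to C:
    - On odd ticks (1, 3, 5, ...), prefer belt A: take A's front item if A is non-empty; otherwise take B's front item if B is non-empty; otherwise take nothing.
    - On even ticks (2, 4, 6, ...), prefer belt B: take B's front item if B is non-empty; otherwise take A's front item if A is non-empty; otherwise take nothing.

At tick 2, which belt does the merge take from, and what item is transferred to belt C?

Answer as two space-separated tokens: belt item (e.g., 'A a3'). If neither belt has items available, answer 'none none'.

Tick 1: prefer A, take bolt from A; A=[urn,ingot] B=[grate,hook,valve,clip,beam,node] C=[bolt]
Tick 2: prefer B, take grate from B; A=[urn,ingot] B=[hook,valve,clip,beam,node] C=[bolt,grate]

Answer: B grate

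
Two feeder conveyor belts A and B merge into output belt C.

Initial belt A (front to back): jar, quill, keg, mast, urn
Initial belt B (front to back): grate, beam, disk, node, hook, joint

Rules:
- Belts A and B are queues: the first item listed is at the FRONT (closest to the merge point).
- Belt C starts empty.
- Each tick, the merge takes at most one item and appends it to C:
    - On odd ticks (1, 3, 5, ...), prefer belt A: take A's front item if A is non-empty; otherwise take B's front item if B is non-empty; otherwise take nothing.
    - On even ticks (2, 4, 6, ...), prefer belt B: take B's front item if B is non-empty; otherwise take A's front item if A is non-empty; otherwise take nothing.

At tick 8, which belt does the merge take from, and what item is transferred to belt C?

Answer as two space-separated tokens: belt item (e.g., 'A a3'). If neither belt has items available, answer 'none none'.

Tick 1: prefer A, take jar from A; A=[quill,keg,mast,urn] B=[grate,beam,disk,node,hook,joint] C=[jar]
Tick 2: prefer B, take grate from B; A=[quill,keg,mast,urn] B=[beam,disk,node,hook,joint] C=[jar,grate]
Tick 3: prefer A, take quill from A; A=[keg,mast,urn] B=[beam,disk,node,hook,joint] C=[jar,grate,quill]
Tick 4: prefer B, take beam from B; A=[keg,mast,urn] B=[disk,node,hook,joint] C=[jar,grate,quill,beam]
Tick 5: prefer A, take keg from A; A=[mast,urn] B=[disk,node,hook,joint] C=[jar,grate,quill,beam,keg]
Tick 6: prefer B, take disk from B; A=[mast,urn] B=[node,hook,joint] C=[jar,grate,quill,beam,keg,disk]
Tick 7: prefer A, take mast from A; A=[urn] B=[node,hook,joint] C=[jar,grate,quill,beam,keg,disk,mast]
Tick 8: prefer B, take node from B; A=[urn] B=[hook,joint] C=[jar,grate,quill,beam,keg,disk,mast,node]

Answer: B node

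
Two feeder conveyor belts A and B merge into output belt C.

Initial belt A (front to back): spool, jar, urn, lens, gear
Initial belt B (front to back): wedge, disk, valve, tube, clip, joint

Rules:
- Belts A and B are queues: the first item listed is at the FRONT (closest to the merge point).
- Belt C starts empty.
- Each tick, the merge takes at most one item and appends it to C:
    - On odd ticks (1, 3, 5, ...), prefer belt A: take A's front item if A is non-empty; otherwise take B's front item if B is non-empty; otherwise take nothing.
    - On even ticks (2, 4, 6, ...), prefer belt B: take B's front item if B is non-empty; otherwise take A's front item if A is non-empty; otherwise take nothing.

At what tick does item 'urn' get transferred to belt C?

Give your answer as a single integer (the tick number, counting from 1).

Answer: 5

Derivation:
Tick 1: prefer A, take spool from A; A=[jar,urn,lens,gear] B=[wedge,disk,valve,tube,clip,joint] C=[spool]
Tick 2: prefer B, take wedge from B; A=[jar,urn,lens,gear] B=[disk,valve,tube,clip,joint] C=[spool,wedge]
Tick 3: prefer A, take jar from A; A=[urn,lens,gear] B=[disk,valve,tube,clip,joint] C=[spool,wedge,jar]
Tick 4: prefer B, take disk from B; A=[urn,lens,gear] B=[valve,tube,clip,joint] C=[spool,wedge,jar,disk]
Tick 5: prefer A, take urn from A; A=[lens,gear] B=[valve,tube,clip,joint] C=[spool,wedge,jar,disk,urn]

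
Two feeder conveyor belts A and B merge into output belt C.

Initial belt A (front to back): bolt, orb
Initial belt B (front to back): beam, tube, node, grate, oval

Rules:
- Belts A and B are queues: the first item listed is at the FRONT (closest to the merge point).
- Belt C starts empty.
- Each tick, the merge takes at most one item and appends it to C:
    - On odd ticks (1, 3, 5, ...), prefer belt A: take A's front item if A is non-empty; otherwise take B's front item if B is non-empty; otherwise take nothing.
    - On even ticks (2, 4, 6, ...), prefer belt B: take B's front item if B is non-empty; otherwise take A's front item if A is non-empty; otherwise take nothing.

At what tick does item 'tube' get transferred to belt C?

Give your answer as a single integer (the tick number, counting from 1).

Tick 1: prefer A, take bolt from A; A=[orb] B=[beam,tube,node,grate,oval] C=[bolt]
Tick 2: prefer B, take beam from B; A=[orb] B=[tube,node,grate,oval] C=[bolt,beam]
Tick 3: prefer A, take orb from A; A=[-] B=[tube,node,grate,oval] C=[bolt,beam,orb]
Tick 4: prefer B, take tube from B; A=[-] B=[node,grate,oval] C=[bolt,beam,orb,tube]

Answer: 4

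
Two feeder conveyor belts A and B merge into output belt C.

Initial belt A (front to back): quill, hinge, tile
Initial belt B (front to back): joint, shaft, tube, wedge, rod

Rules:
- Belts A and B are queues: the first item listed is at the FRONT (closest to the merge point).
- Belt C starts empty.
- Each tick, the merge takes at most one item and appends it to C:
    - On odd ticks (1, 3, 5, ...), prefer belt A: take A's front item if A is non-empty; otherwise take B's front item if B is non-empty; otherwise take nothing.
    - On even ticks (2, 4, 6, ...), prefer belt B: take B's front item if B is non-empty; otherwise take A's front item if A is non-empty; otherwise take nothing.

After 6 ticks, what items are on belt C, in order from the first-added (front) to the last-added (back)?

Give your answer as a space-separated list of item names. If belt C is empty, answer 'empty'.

Tick 1: prefer A, take quill from A; A=[hinge,tile] B=[joint,shaft,tube,wedge,rod] C=[quill]
Tick 2: prefer B, take joint from B; A=[hinge,tile] B=[shaft,tube,wedge,rod] C=[quill,joint]
Tick 3: prefer A, take hinge from A; A=[tile] B=[shaft,tube,wedge,rod] C=[quill,joint,hinge]
Tick 4: prefer B, take shaft from B; A=[tile] B=[tube,wedge,rod] C=[quill,joint,hinge,shaft]
Tick 5: prefer A, take tile from A; A=[-] B=[tube,wedge,rod] C=[quill,joint,hinge,shaft,tile]
Tick 6: prefer B, take tube from B; A=[-] B=[wedge,rod] C=[quill,joint,hinge,shaft,tile,tube]

Answer: quill joint hinge shaft tile tube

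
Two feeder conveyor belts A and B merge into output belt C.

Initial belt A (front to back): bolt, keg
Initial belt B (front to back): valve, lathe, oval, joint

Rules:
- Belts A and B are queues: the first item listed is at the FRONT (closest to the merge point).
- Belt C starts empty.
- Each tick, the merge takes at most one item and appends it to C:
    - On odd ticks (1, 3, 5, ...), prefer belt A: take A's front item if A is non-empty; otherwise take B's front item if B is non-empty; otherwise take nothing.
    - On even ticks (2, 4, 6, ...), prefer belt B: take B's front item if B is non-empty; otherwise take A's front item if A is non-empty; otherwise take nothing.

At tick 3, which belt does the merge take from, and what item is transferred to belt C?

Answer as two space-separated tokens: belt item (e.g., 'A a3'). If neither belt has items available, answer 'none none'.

Answer: A keg

Derivation:
Tick 1: prefer A, take bolt from A; A=[keg] B=[valve,lathe,oval,joint] C=[bolt]
Tick 2: prefer B, take valve from B; A=[keg] B=[lathe,oval,joint] C=[bolt,valve]
Tick 3: prefer A, take keg from A; A=[-] B=[lathe,oval,joint] C=[bolt,valve,keg]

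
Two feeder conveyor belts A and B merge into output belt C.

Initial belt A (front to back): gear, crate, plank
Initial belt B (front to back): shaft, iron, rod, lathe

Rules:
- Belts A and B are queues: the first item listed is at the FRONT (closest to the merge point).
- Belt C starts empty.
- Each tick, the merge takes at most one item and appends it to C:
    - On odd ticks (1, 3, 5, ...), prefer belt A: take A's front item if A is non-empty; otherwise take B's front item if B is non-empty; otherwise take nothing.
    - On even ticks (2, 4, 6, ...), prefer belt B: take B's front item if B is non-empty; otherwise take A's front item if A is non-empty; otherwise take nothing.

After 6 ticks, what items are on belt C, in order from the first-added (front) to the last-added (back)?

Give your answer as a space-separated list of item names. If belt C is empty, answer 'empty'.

Answer: gear shaft crate iron plank rod

Derivation:
Tick 1: prefer A, take gear from A; A=[crate,plank] B=[shaft,iron,rod,lathe] C=[gear]
Tick 2: prefer B, take shaft from B; A=[crate,plank] B=[iron,rod,lathe] C=[gear,shaft]
Tick 3: prefer A, take crate from A; A=[plank] B=[iron,rod,lathe] C=[gear,shaft,crate]
Tick 4: prefer B, take iron from B; A=[plank] B=[rod,lathe] C=[gear,shaft,crate,iron]
Tick 5: prefer A, take plank from A; A=[-] B=[rod,lathe] C=[gear,shaft,crate,iron,plank]
Tick 6: prefer B, take rod from B; A=[-] B=[lathe] C=[gear,shaft,crate,iron,plank,rod]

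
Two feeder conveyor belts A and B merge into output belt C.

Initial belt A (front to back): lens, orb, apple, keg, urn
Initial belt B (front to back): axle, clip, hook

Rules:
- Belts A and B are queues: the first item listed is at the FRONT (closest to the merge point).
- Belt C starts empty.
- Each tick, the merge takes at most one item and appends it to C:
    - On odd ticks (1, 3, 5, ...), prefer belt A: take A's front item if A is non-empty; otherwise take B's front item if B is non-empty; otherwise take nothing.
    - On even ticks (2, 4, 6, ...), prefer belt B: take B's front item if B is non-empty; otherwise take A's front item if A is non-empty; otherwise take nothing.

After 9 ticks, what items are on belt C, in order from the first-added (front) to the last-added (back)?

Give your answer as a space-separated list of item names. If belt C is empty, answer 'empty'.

Tick 1: prefer A, take lens from A; A=[orb,apple,keg,urn] B=[axle,clip,hook] C=[lens]
Tick 2: prefer B, take axle from B; A=[orb,apple,keg,urn] B=[clip,hook] C=[lens,axle]
Tick 3: prefer A, take orb from A; A=[apple,keg,urn] B=[clip,hook] C=[lens,axle,orb]
Tick 4: prefer B, take clip from B; A=[apple,keg,urn] B=[hook] C=[lens,axle,orb,clip]
Tick 5: prefer A, take apple from A; A=[keg,urn] B=[hook] C=[lens,axle,orb,clip,apple]
Tick 6: prefer B, take hook from B; A=[keg,urn] B=[-] C=[lens,axle,orb,clip,apple,hook]
Tick 7: prefer A, take keg from A; A=[urn] B=[-] C=[lens,axle,orb,clip,apple,hook,keg]
Tick 8: prefer B, take urn from A; A=[-] B=[-] C=[lens,axle,orb,clip,apple,hook,keg,urn]
Tick 9: prefer A, both empty, nothing taken; A=[-] B=[-] C=[lens,axle,orb,clip,apple,hook,keg,urn]

Answer: lens axle orb clip apple hook keg urn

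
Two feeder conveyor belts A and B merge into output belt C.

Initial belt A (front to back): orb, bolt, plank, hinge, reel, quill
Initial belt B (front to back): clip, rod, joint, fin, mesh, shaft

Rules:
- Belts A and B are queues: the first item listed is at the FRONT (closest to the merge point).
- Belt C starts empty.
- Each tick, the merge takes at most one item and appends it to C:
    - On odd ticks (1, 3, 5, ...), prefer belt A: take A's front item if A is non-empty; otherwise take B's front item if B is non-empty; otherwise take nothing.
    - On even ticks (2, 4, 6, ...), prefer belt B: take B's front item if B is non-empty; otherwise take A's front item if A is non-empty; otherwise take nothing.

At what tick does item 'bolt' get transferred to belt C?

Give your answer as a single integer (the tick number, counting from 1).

Tick 1: prefer A, take orb from A; A=[bolt,plank,hinge,reel,quill] B=[clip,rod,joint,fin,mesh,shaft] C=[orb]
Tick 2: prefer B, take clip from B; A=[bolt,plank,hinge,reel,quill] B=[rod,joint,fin,mesh,shaft] C=[orb,clip]
Tick 3: prefer A, take bolt from A; A=[plank,hinge,reel,quill] B=[rod,joint,fin,mesh,shaft] C=[orb,clip,bolt]

Answer: 3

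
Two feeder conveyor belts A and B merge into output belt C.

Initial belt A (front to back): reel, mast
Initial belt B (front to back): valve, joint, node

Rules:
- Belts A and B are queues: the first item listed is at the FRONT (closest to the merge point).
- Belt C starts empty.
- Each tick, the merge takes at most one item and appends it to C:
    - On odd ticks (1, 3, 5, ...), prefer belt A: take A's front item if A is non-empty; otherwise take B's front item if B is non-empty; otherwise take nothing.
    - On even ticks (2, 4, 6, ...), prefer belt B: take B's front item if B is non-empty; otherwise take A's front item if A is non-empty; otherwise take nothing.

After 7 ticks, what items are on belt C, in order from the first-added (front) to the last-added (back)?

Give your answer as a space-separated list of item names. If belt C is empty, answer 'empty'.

Answer: reel valve mast joint node

Derivation:
Tick 1: prefer A, take reel from A; A=[mast] B=[valve,joint,node] C=[reel]
Tick 2: prefer B, take valve from B; A=[mast] B=[joint,node] C=[reel,valve]
Tick 3: prefer A, take mast from A; A=[-] B=[joint,node] C=[reel,valve,mast]
Tick 4: prefer B, take joint from B; A=[-] B=[node] C=[reel,valve,mast,joint]
Tick 5: prefer A, take node from B; A=[-] B=[-] C=[reel,valve,mast,joint,node]
Tick 6: prefer B, both empty, nothing taken; A=[-] B=[-] C=[reel,valve,mast,joint,node]
Tick 7: prefer A, both empty, nothing taken; A=[-] B=[-] C=[reel,valve,mast,joint,node]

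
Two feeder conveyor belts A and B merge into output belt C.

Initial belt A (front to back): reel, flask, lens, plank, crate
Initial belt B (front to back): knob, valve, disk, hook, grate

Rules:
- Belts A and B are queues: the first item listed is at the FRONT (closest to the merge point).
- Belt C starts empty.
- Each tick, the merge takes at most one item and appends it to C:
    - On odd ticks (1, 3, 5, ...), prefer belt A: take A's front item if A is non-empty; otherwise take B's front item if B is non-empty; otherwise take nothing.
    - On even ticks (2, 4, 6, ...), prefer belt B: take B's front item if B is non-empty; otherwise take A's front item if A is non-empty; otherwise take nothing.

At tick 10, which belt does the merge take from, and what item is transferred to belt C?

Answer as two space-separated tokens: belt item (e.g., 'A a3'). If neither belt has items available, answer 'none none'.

Tick 1: prefer A, take reel from A; A=[flask,lens,plank,crate] B=[knob,valve,disk,hook,grate] C=[reel]
Tick 2: prefer B, take knob from B; A=[flask,lens,plank,crate] B=[valve,disk,hook,grate] C=[reel,knob]
Tick 3: prefer A, take flask from A; A=[lens,plank,crate] B=[valve,disk,hook,grate] C=[reel,knob,flask]
Tick 4: prefer B, take valve from B; A=[lens,plank,crate] B=[disk,hook,grate] C=[reel,knob,flask,valve]
Tick 5: prefer A, take lens from A; A=[plank,crate] B=[disk,hook,grate] C=[reel,knob,flask,valve,lens]
Tick 6: prefer B, take disk from B; A=[plank,crate] B=[hook,grate] C=[reel,knob,flask,valve,lens,disk]
Tick 7: prefer A, take plank from A; A=[crate] B=[hook,grate] C=[reel,knob,flask,valve,lens,disk,plank]
Tick 8: prefer B, take hook from B; A=[crate] B=[grate] C=[reel,knob,flask,valve,lens,disk,plank,hook]
Tick 9: prefer A, take crate from A; A=[-] B=[grate] C=[reel,knob,flask,valve,lens,disk,plank,hook,crate]
Tick 10: prefer B, take grate from B; A=[-] B=[-] C=[reel,knob,flask,valve,lens,disk,plank,hook,crate,grate]

Answer: B grate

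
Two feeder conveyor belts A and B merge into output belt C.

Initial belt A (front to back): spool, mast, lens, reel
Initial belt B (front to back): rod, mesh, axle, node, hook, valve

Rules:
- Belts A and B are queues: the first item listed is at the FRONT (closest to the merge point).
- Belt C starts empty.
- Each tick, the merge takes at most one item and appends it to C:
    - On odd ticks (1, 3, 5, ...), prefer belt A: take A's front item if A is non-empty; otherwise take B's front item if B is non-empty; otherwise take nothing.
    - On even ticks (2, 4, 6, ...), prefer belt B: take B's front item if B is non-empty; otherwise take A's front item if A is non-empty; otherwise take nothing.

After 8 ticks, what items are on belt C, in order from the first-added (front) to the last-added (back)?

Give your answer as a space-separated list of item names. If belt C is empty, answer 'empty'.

Answer: spool rod mast mesh lens axle reel node

Derivation:
Tick 1: prefer A, take spool from A; A=[mast,lens,reel] B=[rod,mesh,axle,node,hook,valve] C=[spool]
Tick 2: prefer B, take rod from B; A=[mast,lens,reel] B=[mesh,axle,node,hook,valve] C=[spool,rod]
Tick 3: prefer A, take mast from A; A=[lens,reel] B=[mesh,axle,node,hook,valve] C=[spool,rod,mast]
Tick 4: prefer B, take mesh from B; A=[lens,reel] B=[axle,node,hook,valve] C=[spool,rod,mast,mesh]
Tick 5: prefer A, take lens from A; A=[reel] B=[axle,node,hook,valve] C=[spool,rod,mast,mesh,lens]
Tick 6: prefer B, take axle from B; A=[reel] B=[node,hook,valve] C=[spool,rod,mast,mesh,lens,axle]
Tick 7: prefer A, take reel from A; A=[-] B=[node,hook,valve] C=[spool,rod,mast,mesh,lens,axle,reel]
Tick 8: prefer B, take node from B; A=[-] B=[hook,valve] C=[spool,rod,mast,mesh,lens,axle,reel,node]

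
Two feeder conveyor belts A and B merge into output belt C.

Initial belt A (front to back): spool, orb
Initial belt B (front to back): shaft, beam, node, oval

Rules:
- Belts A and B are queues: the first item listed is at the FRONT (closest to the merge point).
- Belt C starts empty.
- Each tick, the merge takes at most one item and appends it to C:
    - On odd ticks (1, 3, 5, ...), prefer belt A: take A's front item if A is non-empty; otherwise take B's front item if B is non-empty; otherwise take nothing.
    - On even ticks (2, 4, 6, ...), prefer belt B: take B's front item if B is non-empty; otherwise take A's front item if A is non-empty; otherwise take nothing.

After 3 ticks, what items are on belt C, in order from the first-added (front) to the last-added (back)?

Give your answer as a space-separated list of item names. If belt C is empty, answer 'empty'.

Tick 1: prefer A, take spool from A; A=[orb] B=[shaft,beam,node,oval] C=[spool]
Tick 2: prefer B, take shaft from B; A=[orb] B=[beam,node,oval] C=[spool,shaft]
Tick 3: prefer A, take orb from A; A=[-] B=[beam,node,oval] C=[spool,shaft,orb]

Answer: spool shaft orb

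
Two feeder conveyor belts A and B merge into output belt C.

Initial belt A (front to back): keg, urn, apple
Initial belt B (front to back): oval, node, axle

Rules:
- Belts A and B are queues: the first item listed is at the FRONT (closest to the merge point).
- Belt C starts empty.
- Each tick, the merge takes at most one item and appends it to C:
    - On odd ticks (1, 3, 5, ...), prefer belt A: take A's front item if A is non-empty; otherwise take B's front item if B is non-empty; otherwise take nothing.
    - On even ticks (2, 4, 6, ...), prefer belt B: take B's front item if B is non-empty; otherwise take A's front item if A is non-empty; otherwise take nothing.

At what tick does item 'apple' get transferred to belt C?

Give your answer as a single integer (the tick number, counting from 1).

Answer: 5

Derivation:
Tick 1: prefer A, take keg from A; A=[urn,apple] B=[oval,node,axle] C=[keg]
Tick 2: prefer B, take oval from B; A=[urn,apple] B=[node,axle] C=[keg,oval]
Tick 3: prefer A, take urn from A; A=[apple] B=[node,axle] C=[keg,oval,urn]
Tick 4: prefer B, take node from B; A=[apple] B=[axle] C=[keg,oval,urn,node]
Tick 5: prefer A, take apple from A; A=[-] B=[axle] C=[keg,oval,urn,node,apple]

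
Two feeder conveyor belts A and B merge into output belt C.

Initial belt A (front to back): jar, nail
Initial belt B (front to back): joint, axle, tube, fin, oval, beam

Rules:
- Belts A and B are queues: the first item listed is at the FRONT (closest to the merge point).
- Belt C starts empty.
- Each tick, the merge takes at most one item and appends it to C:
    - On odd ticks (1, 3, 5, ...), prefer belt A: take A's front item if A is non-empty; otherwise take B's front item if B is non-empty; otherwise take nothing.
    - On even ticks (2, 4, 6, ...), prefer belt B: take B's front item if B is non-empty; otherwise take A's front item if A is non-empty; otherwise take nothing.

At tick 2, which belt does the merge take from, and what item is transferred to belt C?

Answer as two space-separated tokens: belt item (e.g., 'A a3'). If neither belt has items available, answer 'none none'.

Answer: B joint

Derivation:
Tick 1: prefer A, take jar from A; A=[nail] B=[joint,axle,tube,fin,oval,beam] C=[jar]
Tick 2: prefer B, take joint from B; A=[nail] B=[axle,tube,fin,oval,beam] C=[jar,joint]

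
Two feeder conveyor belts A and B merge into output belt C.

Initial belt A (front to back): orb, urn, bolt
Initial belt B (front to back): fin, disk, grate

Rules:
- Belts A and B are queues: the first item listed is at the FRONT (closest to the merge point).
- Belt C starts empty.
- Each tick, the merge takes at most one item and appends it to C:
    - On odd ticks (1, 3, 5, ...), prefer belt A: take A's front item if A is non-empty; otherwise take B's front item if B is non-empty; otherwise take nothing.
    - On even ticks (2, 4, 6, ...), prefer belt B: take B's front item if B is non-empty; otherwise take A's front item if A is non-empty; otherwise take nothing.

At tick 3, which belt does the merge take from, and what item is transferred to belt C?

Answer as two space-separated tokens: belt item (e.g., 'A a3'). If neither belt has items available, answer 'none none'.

Answer: A urn

Derivation:
Tick 1: prefer A, take orb from A; A=[urn,bolt] B=[fin,disk,grate] C=[orb]
Tick 2: prefer B, take fin from B; A=[urn,bolt] B=[disk,grate] C=[orb,fin]
Tick 3: prefer A, take urn from A; A=[bolt] B=[disk,grate] C=[orb,fin,urn]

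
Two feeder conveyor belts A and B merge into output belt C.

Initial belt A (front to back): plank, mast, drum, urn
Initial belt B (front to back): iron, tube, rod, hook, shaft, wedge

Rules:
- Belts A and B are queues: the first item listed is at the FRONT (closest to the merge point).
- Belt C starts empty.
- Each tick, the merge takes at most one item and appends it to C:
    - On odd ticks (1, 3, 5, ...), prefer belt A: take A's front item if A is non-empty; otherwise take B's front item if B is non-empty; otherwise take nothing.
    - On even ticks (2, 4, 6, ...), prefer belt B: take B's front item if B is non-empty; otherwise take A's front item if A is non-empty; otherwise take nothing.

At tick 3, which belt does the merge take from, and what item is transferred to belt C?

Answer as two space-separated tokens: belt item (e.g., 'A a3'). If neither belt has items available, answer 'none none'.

Answer: A mast

Derivation:
Tick 1: prefer A, take plank from A; A=[mast,drum,urn] B=[iron,tube,rod,hook,shaft,wedge] C=[plank]
Tick 2: prefer B, take iron from B; A=[mast,drum,urn] B=[tube,rod,hook,shaft,wedge] C=[plank,iron]
Tick 3: prefer A, take mast from A; A=[drum,urn] B=[tube,rod,hook,shaft,wedge] C=[plank,iron,mast]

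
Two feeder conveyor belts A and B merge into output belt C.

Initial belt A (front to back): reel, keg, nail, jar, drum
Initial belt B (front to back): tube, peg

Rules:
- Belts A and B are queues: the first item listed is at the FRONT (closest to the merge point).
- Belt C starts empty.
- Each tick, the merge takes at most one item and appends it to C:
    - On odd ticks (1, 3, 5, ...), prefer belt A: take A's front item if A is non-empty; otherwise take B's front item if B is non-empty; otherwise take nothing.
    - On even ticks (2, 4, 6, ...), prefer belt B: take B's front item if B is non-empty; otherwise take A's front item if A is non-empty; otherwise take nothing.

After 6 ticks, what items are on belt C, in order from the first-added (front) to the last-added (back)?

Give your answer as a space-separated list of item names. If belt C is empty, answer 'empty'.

Tick 1: prefer A, take reel from A; A=[keg,nail,jar,drum] B=[tube,peg] C=[reel]
Tick 2: prefer B, take tube from B; A=[keg,nail,jar,drum] B=[peg] C=[reel,tube]
Tick 3: prefer A, take keg from A; A=[nail,jar,drum] B=[peg] C=[reel,tube,keg]
Tick 4: prefer B, take peg from B; A=[nail,jar,drum] B=[-] C=[reel,tube,keg,peg]
Tick 5: prefer A, take nail from A; A=[jar,drum] B=[-] C=[reel,tube,keg,peg,nail]
Tick 6: prefer B, take jar from A; A=[drum] B=[-] C=[reel,tube,keg,peg,nail,jar]

Answer: reel tube keg peg nail jar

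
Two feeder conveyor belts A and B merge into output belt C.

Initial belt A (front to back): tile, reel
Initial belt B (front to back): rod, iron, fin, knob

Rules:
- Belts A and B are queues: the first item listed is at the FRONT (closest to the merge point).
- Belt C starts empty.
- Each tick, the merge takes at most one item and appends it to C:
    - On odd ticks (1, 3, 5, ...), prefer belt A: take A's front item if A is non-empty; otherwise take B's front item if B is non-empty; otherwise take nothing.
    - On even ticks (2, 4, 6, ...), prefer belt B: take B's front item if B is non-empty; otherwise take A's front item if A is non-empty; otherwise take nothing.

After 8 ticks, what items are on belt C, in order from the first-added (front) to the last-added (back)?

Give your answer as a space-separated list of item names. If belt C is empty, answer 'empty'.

Answer: tile rod reel iron fin knob

Derivation:
Tick 1: prefer A, take tile from A; A=[reel] B=[rod,iron,fin,knob] C=[tile]
Tick 2: prefer B, take rod from B; A=[reel] B=[iron,fin,knob] C=[tile,rod]
Tick 3: prefer A, take reel from A; A=[-] B=[iron,fin,knob] C=[tile,rod,reel]
Tick 4: prefer B, take iron from B; A=[-] B=[fin,knob] C=[tile,rod,reel,iron]
Tick 5: prefer A, take fin from B; A=[-] B=[knob] C=[tile,rod,reel,iron,fin]
Tick 6: prefer B, take knob from B; A=[-] B=[-] C=[tile,rod,reel,iron,fin,knob]
Tick 7: prefer A, both empty, nothing taken; A=[-] B=[-] C=[tile,rod,reel,iron,fin,knob]
Tick 8: prefer B, both empty, nothing taken; A=[-] B=[-] C=[tile,rod,reel,iron,fin,knob]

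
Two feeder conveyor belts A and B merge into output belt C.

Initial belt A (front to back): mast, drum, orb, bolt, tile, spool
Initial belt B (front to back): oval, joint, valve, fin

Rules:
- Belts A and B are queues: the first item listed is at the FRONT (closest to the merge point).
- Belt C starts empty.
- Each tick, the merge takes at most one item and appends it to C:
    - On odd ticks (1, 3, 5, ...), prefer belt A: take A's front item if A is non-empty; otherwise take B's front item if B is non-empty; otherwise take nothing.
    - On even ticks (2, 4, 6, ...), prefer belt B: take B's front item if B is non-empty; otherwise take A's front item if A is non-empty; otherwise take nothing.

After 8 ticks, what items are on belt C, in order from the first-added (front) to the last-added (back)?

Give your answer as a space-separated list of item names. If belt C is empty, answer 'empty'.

Tick 1: prefer A, take mast from A; A=[drum,orb,bolt,tile,spool] B=[oval,joint,valve,fin] C=[mast]
Tick 2: prefer B, take oval from B; A=[drum,orb,bolt,tile,spool] B=[joint,valve,fin] C=[mast,oval]
Tick 3: prefer A, take drum from A; A=[orb,bolt,tile,spool] B=[joint,valve,fin] C=[mast,oval,drum]
Tick 4: prefer B, take joint from B; A=[orb,bolt,tile,spool] B=[valve,fin] C=[mast,oval,drum,joint]
Tick 5: prefer A, take orb from A; A=[bolt,tile,spool] B=[valve,fin] C=[mast,oval,drum,joint,orb]
Tick 6: prefer B, take valve from B; A=[bolt,tile,spool] B=[fin] C=[mast,oval,drum,joint,orb,valve]
Tick 7: prefer A, take bolt from A; A=[tile,spool] B=[fin] C=[mast,oval,drum,joint,orb,valve,bolt]
Tick 8: prefer B, take fin from B; A=[tile,spool] B=[-] C=[mast,oval,drum,joint,orb,valve,bolt,fin]

Answer: mast oval drum joint orb valve bolt fin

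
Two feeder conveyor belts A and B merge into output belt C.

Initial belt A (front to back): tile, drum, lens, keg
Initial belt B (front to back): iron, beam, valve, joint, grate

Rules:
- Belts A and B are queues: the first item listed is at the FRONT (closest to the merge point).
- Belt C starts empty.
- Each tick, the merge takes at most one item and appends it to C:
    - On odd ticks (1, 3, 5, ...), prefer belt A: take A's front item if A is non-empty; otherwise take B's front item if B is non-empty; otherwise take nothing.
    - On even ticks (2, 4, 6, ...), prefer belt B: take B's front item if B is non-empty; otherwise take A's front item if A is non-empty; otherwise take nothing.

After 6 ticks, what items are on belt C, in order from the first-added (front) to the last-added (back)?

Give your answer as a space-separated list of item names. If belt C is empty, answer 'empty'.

Answer: tile iron drum beam lens valve

Derivation:
Tick 1: prefer A, take tile from A; A=[drum,lens,keg] B=[iron,beam,valve,joint,grate] C=[tile]
Tick 2: prefer B, take iron from B; A=[drum,lens,keg] B=[beam,valve,joint,grate] C=[tile,iron]
Tick 3: prefer A, take drum from A; A=[lens,keg] B=[beam,valve,joint,grate] C=[tile,iron,drum]
Tick 4: prefer B, take beam from B; A=[lens,keg] B=[valve,joint,grate] C=[tile,iron,drum,beam]
Tick 5: prefer A, take lens from A; A=[keg] B=[valve,joint,grate] C=[tile,iron,drum,beam,lens]
Tick 6: prefer B, take valve from B; A=[keg] B=[joint,grate] C=[tile,iron,drum,beam,lens,valve]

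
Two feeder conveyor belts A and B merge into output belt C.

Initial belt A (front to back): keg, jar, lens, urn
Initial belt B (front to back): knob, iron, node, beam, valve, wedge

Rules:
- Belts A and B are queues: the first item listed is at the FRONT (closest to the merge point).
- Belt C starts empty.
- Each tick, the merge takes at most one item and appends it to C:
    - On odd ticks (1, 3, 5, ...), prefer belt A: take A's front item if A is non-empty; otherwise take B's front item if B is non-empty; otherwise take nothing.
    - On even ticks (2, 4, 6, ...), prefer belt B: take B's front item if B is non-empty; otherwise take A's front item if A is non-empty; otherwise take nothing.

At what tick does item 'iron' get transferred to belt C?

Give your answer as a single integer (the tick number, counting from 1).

Answer: 4

Derivation:
Tick 1: prefer A, take keg from A; A=[jar,lens,urn] B=[knob,iron,node,beam,valve,wedge] C=[keg]
Tick 2: prefer B, take knob from B; A=[jar,lens,urn] B=[iron,node,beam,valve,wedge] C=[keg,knob]
Tick 3: prefer A, take jar from A; A=[lens,urn] B=[iron,node,beam,valve,wedge] C=[keg,knob,jar]
Tick 4: prefer B, take iron from B; A=[lens,urn] B=[node,beam,valve,wedge] C=[keg,knob,jar,iron]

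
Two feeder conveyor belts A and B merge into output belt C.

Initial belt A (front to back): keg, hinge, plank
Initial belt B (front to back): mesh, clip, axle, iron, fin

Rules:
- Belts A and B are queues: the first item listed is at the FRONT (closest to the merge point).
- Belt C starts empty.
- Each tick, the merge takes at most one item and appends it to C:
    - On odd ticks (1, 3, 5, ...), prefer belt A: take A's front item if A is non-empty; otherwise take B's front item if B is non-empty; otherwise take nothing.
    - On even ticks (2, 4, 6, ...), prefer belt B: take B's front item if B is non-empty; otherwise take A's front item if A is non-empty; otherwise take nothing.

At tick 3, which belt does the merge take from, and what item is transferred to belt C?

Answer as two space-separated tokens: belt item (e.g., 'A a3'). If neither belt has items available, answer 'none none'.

Answer: A hinge

Derivation:
Tick 1: prefer A, take keg from A; A=[hinge,plank] B=[mesh,clip,axle,iron,fin] C=[keg]
Tick 2: prefer B, take mesh from B; A=[hinge,plank] B=[clip,axle,iron,fin] C=[keg,mesh]
Tick 3: prefer A, take hinge from A; A=[plank] B=[clip,axle,iron,fin] C=[keg,mesh,hinge]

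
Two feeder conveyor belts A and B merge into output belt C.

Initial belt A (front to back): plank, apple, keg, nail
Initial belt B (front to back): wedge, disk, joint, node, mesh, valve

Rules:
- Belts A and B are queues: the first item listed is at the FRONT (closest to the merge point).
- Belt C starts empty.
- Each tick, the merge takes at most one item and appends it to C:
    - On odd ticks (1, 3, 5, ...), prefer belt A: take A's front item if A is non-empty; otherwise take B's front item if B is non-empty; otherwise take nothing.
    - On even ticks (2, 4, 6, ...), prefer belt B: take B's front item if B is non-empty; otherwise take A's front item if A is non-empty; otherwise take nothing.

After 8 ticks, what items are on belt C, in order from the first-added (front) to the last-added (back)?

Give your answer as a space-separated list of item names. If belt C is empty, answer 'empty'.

Tick 1: prefer A, take plank from A; A=[apple,keg,nail] B=[wedge,disk,joint,node,mesh,valve] C=[plank]
Tick 2: prefer B, take wedge from B; A=[apple,keg,nail] B=[disk,joint,node,mesh,valve] C=[plank,wedge]
Tick 3: prefer A, take apple from A; A=[keg,nail] B=[disk,joint,node,mesh,valve] C=[plank,wedge,apple]
Tick 4: prefer B, take disk from B; A=[keg,nail] B=[joint,node,mesh,valve] C=[plank,wedge,apple,disk]
Tick 5: prefer A, take keg from A; A=[nail] B=[joint,node,mesh,valve] C=[plank,wedge,apple,disk,keg]
Tick 6: prefer B, take joint from B; A=[nail] B=[node,mesh,valve] C=[plank,wedge,apple,disk,keg,joint]
Tick 7: prefer A, take nail from A; A=[-] B=[node,mesh,valve] C=[plank,wedge,apple,disk,keg,joint,nail]
Tick 8: prefer B, take node from B; A=[-] B=[mesh,valve] C=[plank,wedge,apple,disk,keg,joint,nail,node]

Answer: plank wedge apple disk keg joint nail node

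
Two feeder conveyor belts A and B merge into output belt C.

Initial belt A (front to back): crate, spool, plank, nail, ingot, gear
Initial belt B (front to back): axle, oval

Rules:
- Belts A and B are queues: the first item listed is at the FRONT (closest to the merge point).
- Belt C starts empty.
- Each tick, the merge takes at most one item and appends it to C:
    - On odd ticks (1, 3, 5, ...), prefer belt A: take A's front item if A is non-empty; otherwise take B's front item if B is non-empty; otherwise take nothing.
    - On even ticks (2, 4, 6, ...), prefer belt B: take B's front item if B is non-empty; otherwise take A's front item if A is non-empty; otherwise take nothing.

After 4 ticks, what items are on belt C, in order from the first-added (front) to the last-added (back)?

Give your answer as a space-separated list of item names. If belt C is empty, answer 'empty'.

Tick 1: prefer A, take crate from A; A=[spool,plank,nail,ingot,gear] B=[axle,oval] C=[crate]
Tick 2: prefer B, take axle from B; A=[spool,plank,nail,ingot,gear] B=[oval] C=[crate,axle]
Tick 3: prefer A, take spool from A; A=[plank,nail,ingot,gear] B=[oval] C=[crate,axle,spool]
Tick 4: prefer B, take oval from B; A=[plank,nail,ingot,gear] B=[-] C=[crate,axle,spool,oval]

Answer: crate axle spool oval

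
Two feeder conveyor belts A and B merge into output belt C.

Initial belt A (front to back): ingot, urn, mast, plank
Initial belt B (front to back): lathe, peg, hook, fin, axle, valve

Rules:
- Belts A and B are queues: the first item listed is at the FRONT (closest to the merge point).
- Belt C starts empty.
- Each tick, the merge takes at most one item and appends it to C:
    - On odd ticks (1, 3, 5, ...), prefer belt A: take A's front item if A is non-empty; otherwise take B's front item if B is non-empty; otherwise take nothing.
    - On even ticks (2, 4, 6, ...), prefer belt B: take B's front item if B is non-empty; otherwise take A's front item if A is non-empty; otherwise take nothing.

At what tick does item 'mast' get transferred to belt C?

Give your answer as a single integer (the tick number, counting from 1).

Answer: 5

Derivation:
Tick 1: prefer A, take ingot from A; A=[urn,mast,plank] B=[lathe,peg,hook,fin,axle,valve] C=[ingot]
Tick 2: prefer B, take lathe from B; A=[urn,mast,plank] B=[peg,hook,fin,axle,valve] C=[ingot,lathe]
Tick 3: prefer A, take urn from A; A=[mast,plank] B=[peg,hook,fin,axle,valve] C=[ingot,lathe,urn]
Tick 4: prefer B, take peg from B; A=[mast,plank] B=[hook,fin,axle,valve] C=[ingot,lathe,urn,peg]
Tick 5: prefer A, take mast from A; A=[plank] B=[hook,fin,axle,valve] C=[ingot,lathe,urn,peg,mast]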